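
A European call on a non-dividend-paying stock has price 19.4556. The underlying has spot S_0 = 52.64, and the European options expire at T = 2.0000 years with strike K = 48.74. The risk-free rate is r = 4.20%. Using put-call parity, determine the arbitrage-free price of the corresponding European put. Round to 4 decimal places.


Answer: Put price = 11.6287

Derivation:
Put-call parity: C - P = S_0 * exp(-qT) - K * exp(-rT).
S_0 * exp(-qT) = 52.6400 * 1.00000000 = 52.64000000
K * exp(-rT) = 48.7400 * 0.91943126 = 44.81307942
P = C - S*exp(-qT) + K*exp(-rT)
P = 19.4556 - 52.64000000 + 44.81307942 = 11.6287


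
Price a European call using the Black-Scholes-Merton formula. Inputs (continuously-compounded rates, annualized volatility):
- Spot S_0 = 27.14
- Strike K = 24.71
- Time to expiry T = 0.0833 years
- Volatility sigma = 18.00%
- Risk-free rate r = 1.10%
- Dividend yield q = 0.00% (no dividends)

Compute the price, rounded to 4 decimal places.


d1 = (ln(S/K) + (r - q + 0.5*sigma^2) * T) / (sigma * sqrt(T)) = 1.84916849
d2 = d1 - sigma * sqrt(T) = 1.79721736
exp(-rT) = 0.99908412; exp(-qT) = 1.00000000
C = S_0 * exp(-qT) * N(d1) - K * exp(-rT) * N(d2)
N(d1) = 0.96778326; N(d2) = 0.96384944
C = 27.1400 * 1.00000000 * 0.96778326 - 24.7100 * 0.99908412 * 0.96384944 = 2.4707

Answer: Price = 2.4707


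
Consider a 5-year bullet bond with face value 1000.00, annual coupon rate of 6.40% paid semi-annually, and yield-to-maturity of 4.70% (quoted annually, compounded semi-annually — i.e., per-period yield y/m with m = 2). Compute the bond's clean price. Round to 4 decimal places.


Coupon per period c = face * coupon_rate / m = 32.000000
Periods per year m = 2; per-period yield y/m = 0.023500
Number of cashflows N = 10
Cashflows (t years, CF_t, discount factor 1/(1+y/m)^(m*t), PV):
  t = 0.5000: CF_t = 32.000000, DF = 0.977040, PV = 31.265266
  t = 1.0000: CF_t = 32.000000, DF = 0.954606, PV = 30.547402
  t = 1.5000: CF_t = 32.000000, DF = 0.932688, PV = 29.846021
  t = 2.0000: CF_t = 32.000000, DF = 0.911273, PV = 29.160743
  t = 2.5000: CF_t = 32.000000, DF = 0.890350, PV = 28.491200
  t = 3.0000: CF_t = 32.000000, DF = 0.869907, PV = 27.837030
  t = 3.5000: CF_t = 32.000000, DF = 0.849934, PV = 27.197880
  t = 4.0000: CF_t = 32.000000, DF = 0.830419, PV = 26.573405
  t = 4.5000: CF_t = 32.000000, DF = 0.811352, PV = 25.963268
  t = 5.0000: CF_t = 1032.000000, DF = 0.792723, PV = 818.090270
Price P = sum_t PV_t = 1074.972485

Answer: Price = 1074.9725


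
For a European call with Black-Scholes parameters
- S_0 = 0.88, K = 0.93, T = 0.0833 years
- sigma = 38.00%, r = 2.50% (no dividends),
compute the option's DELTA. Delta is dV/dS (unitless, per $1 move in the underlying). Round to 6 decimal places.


d1 = -0.4300532168; d2 = -0.5397278264
phi(d1) = 0.3637052770; exp(-qT) = 1.0000000000; exp(-rT) = 0.9979196669
N(d1) = 0.3335784652
Delta = exp(-qT) * N(d1) = 1.0000000000 * 0.3335784652 = 0.333578

Answer: Delta = 0.333578


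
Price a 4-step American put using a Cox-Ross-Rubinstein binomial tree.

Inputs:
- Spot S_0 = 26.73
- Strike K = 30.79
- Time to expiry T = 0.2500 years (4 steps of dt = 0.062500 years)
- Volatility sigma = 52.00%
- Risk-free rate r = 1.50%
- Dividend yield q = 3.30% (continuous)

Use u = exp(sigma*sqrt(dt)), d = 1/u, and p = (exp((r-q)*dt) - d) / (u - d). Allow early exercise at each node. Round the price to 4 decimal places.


Answer: Price = V(0,0) = 5.6388

Derivation:
dt = T/N = 0.062500
u = exp(sigma*sqrt(dt)) = 1.138828; d = 1/u = 0.878095
p = (exp((r-q)*dt) - d) / (u - d) = 0.463233
Discount per step: exp(-r*dt) = 0.999063
Stock lattice S(k, i) with i counting down-moves:
  k=0: S(0,0) = 26.7300
  k=1: S(1,0) = 30.4409; S(1,1) = 23.4715
  k=2: S(2,0) = 34.6669; S(2,1) = 26.7300; S(2,2) = 20.6102
  k=3: S(3,0) = 39.4797; S(3,1) = 30.4409; S(3,2) = 23.4715; S(3,3) = 18.0977
  k=4: S(4,0) = 44.9606; S(4,1) = 34.6669; S(4,2) = 26.7300; S(4,3) = 20.6102; S(4,4) = 15.8915
Terminal payoffs V(N, i) = max(K - S_T, 0):
  V(4,0) = 0.000000; V(4,1) = 0.000000; V(4,2) = 4.060000; V(4,3) = 10.179791; V(4,4) = 14.898466
Backward induction: V(k, i) = exp(-r*dt) * [p * V(k+1, i) + (1-p) * V(k+1, i+1)]; then take max(V_cont, immediate exercise) for American.
  V(3,0) = exp(-r*dt) * [p*0.000000 + (1-p)*0.000000] = 0.000000; exercise = 0.000000; V(3,0) = max -> 0.000000
  V(3,1) = exp(-r*dt) * [p*0.000000 + (1-p)*4.060000] = 2.177230; exercise = 0.349117; V(3,1) = max -> 2.177230
  V(3,2) = exp(-r*dt) * [p*4.060000 + (1-p)*10.179791] = 7.338017; exercise = 7.318509; V(3,2) = max -> 7.338017
  V(3,3) = exp(-r*dt) * [p*10.179791 + (1-p)*14.898466] = 12.700706; exercise = 12.692270; V(3,3) = max -> 12.700706
  V(2,0) = exp(-r*dt) * [p*0.000000 + (1-p)*2.177230] = 1.167570; exercise = 0.000000; V(2,0) = max -> 1.167570
  V(2,1) = exp(-r*dt) * [p*2.177230 + (1-p)*7.338017] = 4.942733; exercise = 4.060000; V(2,1) = max -> 4.942733
  V(2,2) = exp(-r*dt) * [p*7.338017 + (1-p)*12.700706] = 10.206956; exercise = 10.179791; V(2,2) = max -> 10.206956
  V(1,0) = exp(-r*dt) * [p*1.167570 + (1-p)*4.942733] = 3.190958; exercise = 0.349117; V(1,0) = max -> 3.190958
  V(1,1) = exp(-r*dt) * [p*4.942733 + (1-p)*10.206956] = 7.761113; exercise = 7.318509; V(1,1) = max -> 7.761113
  V(0,0) = exp(-r*dt) * [p*3.190958 + (1-p)*7.761113] = 5.638776; exercise = 4.060000; V(0,0) = max -> 5.638776


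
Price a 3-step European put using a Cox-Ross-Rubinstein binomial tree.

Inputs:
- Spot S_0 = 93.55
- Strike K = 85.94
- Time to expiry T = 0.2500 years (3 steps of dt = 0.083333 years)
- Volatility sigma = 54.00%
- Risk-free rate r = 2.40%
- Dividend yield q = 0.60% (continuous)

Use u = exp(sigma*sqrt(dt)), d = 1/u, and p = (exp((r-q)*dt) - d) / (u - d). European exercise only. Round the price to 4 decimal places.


Answer: Price = V(0,0) = 6.4752

Derivation:
dt = T/N = 0.083333
u = exp(sigma*sqrt(dt)) = 1.168691; d = 1/u = 0.855658
p = (exp((r-q)*dt) - d) / (u - d) = 0.465903
Discount per step: exp(-r*dt) = 0.998002
Stock lattice S(k, i) with i counting down-moves:
  k=0: S(0,0) = 93.5500
  k=1: S(1,0) = 109.3311; S(1,1) = 80.0468
  k=2: S(2,0) = 127.7743; S(2,1) = 93.5500; S(2,2) = 68.4927
  k=3: S(3,0) = 149.3287; S(3,1) = 109.3311; S(3,2) = 80.0468; S(3,3) = 58.6063
Terminal payoffs V(N, i) = max(K - S_T, 0):
  V(3,0) = 0.000000; V(3,1) = 0.000000; V(3,2) = 5.893199; V(3,3) = 27.333692
Backward induction: V(k, i) = exp(-r*dt) * [p * V(k+1, i) + (1-p) * V(k+1, i+1)].
  V(2,0) = exp(-r*dt) * [p*0.000000 + (1-p)*0.000000] = 0.000000
  V(2,1) = exp(-r*dt) * [p*0.000000 + (1-p)*5.893199] = 3.141251
  V(2,2) = exp(-r*dt) * [p*5.893199 + (1-p)*27.333692] = 17.309848
  V(1,0) = exp(-r*dt) * [p*0.000000 + (1-p)*3.141251] = 1.674381
  V(1,1) = exp(-r*dt) * [p*3.141251 + (1-p)*17.309848] = 10.687260
  V(0,0) = exp(-r*dt) * [p*1.674381 + (1-p)*10.687260] = 6.475169


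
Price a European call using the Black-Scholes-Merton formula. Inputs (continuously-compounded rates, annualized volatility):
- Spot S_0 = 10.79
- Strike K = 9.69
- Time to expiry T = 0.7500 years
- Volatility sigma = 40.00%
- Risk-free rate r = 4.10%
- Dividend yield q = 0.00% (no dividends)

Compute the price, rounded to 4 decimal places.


Answer: Price = 2.1925

Derivation:
d1 = (ln(S/K) + (r - q + 0.5*sigma^2) * T) / (sigma * sqrt(T)) = 0.57237164
d2 = d1 - sigma * sqrt(T) = 0.22596148
exp(-rT) = 0.96971797; exp(-qT) = 1.00000000
C = S_0 * exp(-qT) * N(d1) - K * exp(-rT) * N(d2)
N(d1) = 0.71646489; N(d2) = 0.58938431
C = 10.7900 * 1.00000000 * 0.71646489 - 9.6900 * 0.96971797 * 0.58938431 = 2.1925


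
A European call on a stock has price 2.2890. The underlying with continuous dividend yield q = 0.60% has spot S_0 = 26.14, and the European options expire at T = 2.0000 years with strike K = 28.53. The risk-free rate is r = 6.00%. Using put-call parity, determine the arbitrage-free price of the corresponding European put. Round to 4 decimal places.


Answer: Put price = 1.7646

Derivation:
Put-call parity: C - P = S_0 * exp(-qT) - K * exp(-rT).
S_0 * exp(-qT) = 26.1400 * 0.98807171 = 25.82819457
K * exp(-rT) = 28.5300 * 0.88692044 = 25.30384006
P = C - S*exp(-qT) + K*exp(-rT)
P = 2.2890 - 25.82819457 + 25.30384006 = 1.7646


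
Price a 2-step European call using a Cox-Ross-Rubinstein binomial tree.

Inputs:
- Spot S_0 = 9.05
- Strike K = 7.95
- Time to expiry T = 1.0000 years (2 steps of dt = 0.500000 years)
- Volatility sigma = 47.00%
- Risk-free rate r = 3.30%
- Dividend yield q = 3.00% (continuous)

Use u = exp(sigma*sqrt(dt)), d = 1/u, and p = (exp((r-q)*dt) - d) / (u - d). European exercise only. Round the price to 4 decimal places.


dt = T/N = 0.500000
u = exp(sigma*sqrt(dt)) = 1.394227; d = 1/u = 0.717243
p = (exp((r-q)*dt) - d) / (u - d) = 0.419889
Discount per step: exp(-r*dt) = 0.983635
Stock lattice S(k, i) with i counting down-moves:
  k=0: S(0,0) = 9.0500
  k=1: S(1,0) = 12.6178; S(1,1) = 6.4911
  k=2: S(2,0) = 17.5920; S(2,1) = 9.0500; S(2,2) = 4.6557
Terminal payoffs V(N, i) = max(S_T - K, 0):
  V(2,0) = 9.642015; V(2,1) = 1.100000; V(2,2) = 0.000000
Backward induction: V(k, i) = exp(-r*dt) * [p * V(k+1, i) + (1-p) * V(k+1, i+1)].
  V(1,0) = exp(-r*dt) * [p*9.642015 + (1-p)*1.100000] = 4.610000
  V(1,1) = exp(-r*dt) * [p*1.100000 + (1-p)*0.000000] = 0.454319
  V(0,0) = exp(-r*dt) * [p*4.610000 + (1-p)*0.454319] = 2.163253

Answer: Price = V(0,0) = 2.1633


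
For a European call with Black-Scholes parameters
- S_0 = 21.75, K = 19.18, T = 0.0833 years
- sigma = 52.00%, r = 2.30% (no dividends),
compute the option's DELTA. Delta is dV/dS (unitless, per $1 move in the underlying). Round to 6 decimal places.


Answer: Delta = 0.822688

Derivation:
d1 = 0.9256581888; d2 = 0.7755771440
phi(d1) = 0.2599255398; exp(-qT) = 1.0000000000; exp(-rT) = 0.9980859342
N(d1) = 0.8226881785
Delta = exp(-qT) * N(d1) = 1.0000000000 * 0.8226881785 = 0.822688


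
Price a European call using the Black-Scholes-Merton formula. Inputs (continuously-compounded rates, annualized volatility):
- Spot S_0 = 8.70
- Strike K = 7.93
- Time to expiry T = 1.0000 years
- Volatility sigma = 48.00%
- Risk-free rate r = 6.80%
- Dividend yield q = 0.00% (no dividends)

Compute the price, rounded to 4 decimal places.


d1 = (ln(S/K) + (r - q + 0.5*sigma^2) * T) / (sigma * sqrt(T)) = 0.57472915
d2 = d1 - sigma * sqrt(T) = 0.09472915
exp(-rT) = 0.93426047; exp(-qT) = 1.00000000
C = S_0 * exp(-qT) * N(d1) - K * exp(-rT) * N(d2)
N(d1) = 0.71726275; N(d2) = 0.53773502
C = 8.7000 * 1.00000000 * 0.71726275 - 7.9300 * 0.93426047 * 0.53773502 = 2.2563

Answer: Price = 2.2563


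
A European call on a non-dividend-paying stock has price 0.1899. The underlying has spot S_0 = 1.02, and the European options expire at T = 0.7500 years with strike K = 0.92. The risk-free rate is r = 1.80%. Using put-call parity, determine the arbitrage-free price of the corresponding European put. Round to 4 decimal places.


Put-call parity: C - P = S_0 * exp(-qT) - K * exp(-rT).
S_0 * exp(-qT) = 1.0200 * 1.00000000 = 1.02000000
K * exp(-rT) = 0.9200 * 0.98659072 = 0.90766346
P = C - S*exp(-qT) + K*exp(-rT)
P = 0.1899 - 1.02000000 + 0.90766346 = 0.0776

Answer: Put price = 0.0776


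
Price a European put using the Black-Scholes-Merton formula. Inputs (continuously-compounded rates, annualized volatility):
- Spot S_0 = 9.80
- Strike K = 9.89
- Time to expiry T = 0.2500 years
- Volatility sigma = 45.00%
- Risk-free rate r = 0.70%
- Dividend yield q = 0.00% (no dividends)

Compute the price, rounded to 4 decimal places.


d1 = (ln(S/K) + (r - q + 0.5*sigma^2) * T) / (sigma * sqrt(T)) = 0.07964773
d2 = d1 - sigma * sqrt(T) = -0.14535227
exp(-rT) = 0.99825153; exp(-qT) = 1.00000000
P = K * exp(-rT) * N(-d2) - S_0 * exp(-qT) * N(-d1)
N(-d1) = 0.46825871; N(-d2) = 0.55778362
P = 9.8900 * 0.99825153 * 0.55778362 - 9.8000 * 1.00000000 * 0.46825871 = 0.9179

Answer: Price = 0.9179


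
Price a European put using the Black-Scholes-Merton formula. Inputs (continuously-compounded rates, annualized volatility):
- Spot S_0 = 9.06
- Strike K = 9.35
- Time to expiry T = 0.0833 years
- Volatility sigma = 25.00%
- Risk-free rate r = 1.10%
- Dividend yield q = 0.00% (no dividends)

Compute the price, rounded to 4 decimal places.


d1 = (ln(S/K) + (r - q + 0.5*sigma^2) * T) / (sigma * sqrt(T)) = -0.38788789
d2 = d1 - sigma * sqrt(T) = -0.46004224
exp(-rT) = 0.99908412; exp(-qT) = 1.00000000
P = K * exp(-rT) * N(-d2) - S_0 * exp(-qT) * N(-d1)
N(-d1) = 0.65095050; N(-d2) = 0.67725705
P = 9.3500 * 0.99908412 * 0.67725705 - 9.0600 * 1.00000000 * 0.65095050 = 0.4289

Answer: Price = 0.4289


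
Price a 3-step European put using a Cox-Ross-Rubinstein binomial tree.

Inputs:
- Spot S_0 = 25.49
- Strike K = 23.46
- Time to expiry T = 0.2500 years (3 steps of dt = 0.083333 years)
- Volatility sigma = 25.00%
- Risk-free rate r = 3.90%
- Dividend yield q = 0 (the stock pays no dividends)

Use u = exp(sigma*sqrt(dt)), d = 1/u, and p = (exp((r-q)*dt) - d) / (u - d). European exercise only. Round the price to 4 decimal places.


Answer: Price = V(0,0) = 0.3533

Derivation:
dt = T/N = 0.083333
u = exp(sigma*sqrt(dt)) = 1.074837; d = 1/u = 0.930374
p = (exp((r-q)*dt) - d) / (u - d) = 0.504499
Discount per step: exp(-r*dt) = 0.996755
Stock lattice S(k, i) with i counting down-moves:
  k=0: S(0,0) = 25.4900
  k=1: S(1,0) = 27.3976; S(1,1) = 23.7152
  k=2: S(2,0) = 29.4479; S(2,1) = 25.4900; S(2,2) = 22.0640
  k=3: S(3,0) = 31.6517; S(3,1) = 27.3976; S(3,2) = 23.7152; S(3,3) = 20.5278
Terminal payoffs V(N, i) = max(K - S_T, 0):
  V(3,0) = 0.000000; V(3,1) = 0.000000; V(3,2) = 0.000000; V(3,3) = 2.932204
Backward induction: V(k, i) = exp(-r*dt) * [p * V(k+1, i) + (1-p) * V(k+1, i+1)].
  V(2,0) = exp(-r*dt) * [p*0.000000 + (1-p)*0.000000] = 0.000000
  V(2,1) = exp(-r*dt) * [p*0.000000 + (1-p)*0.000000] = 0.000000
  V(2,2) = exp(-r*dt) * [p*0.000000 + (1-p)*2.932204] = 1.448195
  V(1,0) = exp(-r*dt) * [p*0.000000 + (1-p)*0.000000] = 0.000000
  V(1,1) = exp(-r*dt) * [p*0.000000 + (1-p)*1.448195] = 0.715253
  V(0,0) = exp(-r*dt) * [p*0.000000 + (1-p)*0.715253] = 0.353258


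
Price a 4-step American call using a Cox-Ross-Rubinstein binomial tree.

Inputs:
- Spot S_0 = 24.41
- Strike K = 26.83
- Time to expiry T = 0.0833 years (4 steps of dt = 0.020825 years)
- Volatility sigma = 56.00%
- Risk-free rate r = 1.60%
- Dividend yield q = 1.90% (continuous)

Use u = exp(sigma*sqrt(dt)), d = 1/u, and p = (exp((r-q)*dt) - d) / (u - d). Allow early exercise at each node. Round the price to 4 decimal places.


dt = T/N = 0.020825
u = exp(sigma*sqrt(dt)) = 1.084168; d = 1/u = 0.922366
p = (exp((r-q)*dt) - d) / (u - d) = 0.479422
Discount per step: exp(-r*dt) = 0.999667
Stock lattice S(k, i) with i counting down-moves:
  k=0: S(0,0) = 24.4100
  k=1: S(1,0) = 26.4645; S(1,1) = 22.5150
  k=2: S(2,0) = 28.6920; S(2,1) = 24.4100; S(2,2) = 20.7670
  k=3: S(3,0) = 31.1070; S(3,1) = 26.4645; S(3,2) = 22.5150; S(3,3) = 19.1548
  k=4: S(4,0) = 33.7252; S(4,1) = 28.6920; S(4,2) = 24.4100; S(4,3) = 20.7670; S(4,4) = 17.6678
Terminal payoffs V(N, i) = max(S_T - K, 0):
  V(4,0) = 6.895167; V(4,1) = 1.862008; V(4,2) = 0.000000; V(4,3) = 0.000000; V(4,4) = 0.000000
Backward induction: V(k, i) = exp(-r*dt) * [p * V(k+1, i) + (1-p) * V(k+1, i+1)]; then take max(V_cont, immediate exercise) for American.
  V(3,0) = exp(-r*dt) * [p*6.895167 + (1-p)*1.862008] = 4.273590; exercise = 4.276957; V(3,0) = max -> 4.276957
  V(3,1) = exp(-r*dt) * [p*1.862008 + (1-p)*0.000000] = 0.892390; exercise = 0.000000; V(3,1) = max -> 0.892390
  V(3,2) = exp(-r*dt) * [p*0.000000 + (1-p)*0.000000] = 0.000000; exercise = 0.000000; V(3,2) = max -> 0.000000
  V(3,3) = exp(-r*dt) * [p*0.000000 + (1-p)*0.000000] = 0.000000; exercise = 0.000000; V(3,3) = max -> 0.000000
  V(2,0) = exp(-r*dt) * [p*4.276957 + (1-p)*0.892390] = 2.514187; exercise = 1.862008; V(2,0) = max -> 2.514187
  V(2,1) = exp(-r*dt) * [p*0.892390 + (1-p)*0.000000] = 0.427688; exercise = 0.000000; V(2,1) = max -> 0.427688
  V(2,2) = exp(-r*dt) * [p*0.000000 + (1-p)*0.000000] = 0.000000; exercise = 0.000000; V(2,2) = max -> 0.000000
  V(1,0) = exp(-r*dt) * [p*2.514187 + (1-p)*0.427688] = 1.427525; exercise = 0.000000; V(1,0) = max -> 1.427525
  V(1,1) = exp(-r*dt) * [p*0.427688 + (1-p)*0.000000] = 0.204975; exercise = 0.000000; V(1,1) = max -> 0.204975
  V(0,0) = exp(-r*dt) * [p*1.427525 + (1-p)*0.204975] = 0.790828; exercise = 0.000000; V(0,0) = max -> 0.790828

Answer: Price = V(0,0) = 0.7908


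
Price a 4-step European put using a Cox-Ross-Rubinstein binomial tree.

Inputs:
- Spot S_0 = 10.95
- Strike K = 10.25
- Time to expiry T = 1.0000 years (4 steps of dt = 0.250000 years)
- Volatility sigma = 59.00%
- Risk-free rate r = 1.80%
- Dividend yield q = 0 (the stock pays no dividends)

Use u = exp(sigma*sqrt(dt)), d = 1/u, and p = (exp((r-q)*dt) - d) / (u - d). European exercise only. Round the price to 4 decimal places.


Answer: Price = V(0,0) = 1.9836

Derivation:
dt = T/N = 0.250000
u = exp(sigma*sqrt(dt)) = 1.343126; d = 1/u = 0.744532
p = (exp((r-q)*dt) - d) / (u - d) = 0.434315
Discount per step: exp(-r*dt) = 0.995510
Stock lattice S(k, i) with i counting down-moves:
  k=0: S(0,0) = 10.9500
  k=1: S(1,0) = 14.7072; S(1,1) = 8.1526
  k=2: S(2,0) = 19.7537; S(2,1) = 10.9500; S(2,2) = 6.0699
  k=3: S(3,0) = 26.5317; S(3,1) = 14.7072; S(3,2) = 8.1526; S(3,3) = 4.5192
  k=4: S(4,0) = 35.6354; S(4,1) = 19.7537; S(4,2) = 10.9500; S(4,3) = 6.0699; S(4,4) = 3.3647
Terminal payoffs V(N, i) = max(K - S_T, 0):
  V(4,0) = 0.000000; V(4,1) = 0.000000; V(4,2) = 0.000000; V(4,3) = 4.180116; V(4,4) = 6.885298
Backward induction: V(k, i) = exp(-r*dt) * [p * V(k+1, i) + (1-p) * V(k+1, i+1)].
  V(3,0) = exp(-r*dt) * [p*0.000000 + (1-p)*0.000000] = 0.000000
  V(3,1) = exp(-r*dt) * [p*0.000000 + (1-p)*0.000000] = 0.000000
  V(3,2) = exp(-r*dt) * [p*0.000000 + (1-p)*4.180116] = 2.354013
  V(3,3) = exp(-r*dt) * [p*4.180116 + (1-p)*6.885298] = 5.684758
  V(2,0) = exp(-r*dt) * [p*0.000000 + (1-p)*0.000000] = 0.000000
  V(2,1) = exp(-r*dt) * [p*0.000000 + (1-p)*2.354013] = 1.325652
  V(2,2) = exp(-r*dt) * [p*2.354013 + (1-p)*5.684758] = 4.219138
  V(1,0) = exp(-r*dt) * [p*0.000000 + (1-p)*1.325652] = 0.746535
  V(1,1) = exp(-r*dt) * [p*1.325652 + (1-p)*4.219138] = 2.949153
  V(0,0) = exp(-r*dt) * [p*0.746535 + (1-p)*2.949153] = 1.983577


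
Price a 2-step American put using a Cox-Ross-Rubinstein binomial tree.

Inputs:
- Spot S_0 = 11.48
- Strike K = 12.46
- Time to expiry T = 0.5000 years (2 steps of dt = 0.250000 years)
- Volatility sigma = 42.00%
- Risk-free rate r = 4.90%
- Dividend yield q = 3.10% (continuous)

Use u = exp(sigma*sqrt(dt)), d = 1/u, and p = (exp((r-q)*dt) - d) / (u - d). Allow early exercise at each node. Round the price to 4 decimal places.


Answer: Price = V(0,0) = 1.9252

Derivation:
dt = T/N = 0.250000
u = exp(sigma*sqrt(dt)) = 1.233678; d = 1/u = 0.810584
p = (exp((r-q)*dt) - d) / (u - d) = 0.458352
Discount per step: exp(-r*dt) = 0.987825
Stock lattice S(k, i) with i counting down-moves:
  k=0: S(0,0) = 11.4800
  k=1: S(1,0) = 14.1626; S(1,1) = 9.3055
  k=2: S(2,0) = 17.4721; S(2,1) = 11.4800; S(2,2) = 7.5429
Terminal payoffs V(N, i) = max(K - S_T, 0):
  V(2,0) = 0.000000; V(2,1) = 0.980000; V(2,2) = 4.917103
Backward induction: V(k, i) = exp(-r*dt) * [p * V(k+1, i) + (1-p) * V(k+1, i+1)]; then take max(V_cont, immediate exercise) for American.
  V(1,0) = exp(-r*dt) * [p*0.000000 + (1-p)*0.980000] = 0.524352; exercise = 0.000000; V(1,0) = max -> 0.524352
  V(1,1) = exp(-r*dt) * [p*0.980000 + (1-p)*4.917103] = 3.074628; exercise = 3.154493; V(1,1) = max -> 3.154493
  V(0,0) = exp(-r*dt) * [p*0.524352 + (1-p)*3.154493] = 1.925233; exercise = 0.980000; V(0,0) = max -> 1.925233


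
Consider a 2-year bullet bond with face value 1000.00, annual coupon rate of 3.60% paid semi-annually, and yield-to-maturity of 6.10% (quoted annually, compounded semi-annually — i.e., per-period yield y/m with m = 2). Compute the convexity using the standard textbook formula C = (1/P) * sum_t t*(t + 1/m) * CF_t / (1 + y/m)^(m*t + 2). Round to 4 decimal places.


Coupon per period c = face * coupon_rate / m = 18.000000
Periods per year m = 2; per-period yield y/m = 0.030500
Number of cashflows N = 4
Cashflows (t years, CF_t, discount factor 1/(1+y/m)^(m*t), PV):
  t = 0.5000: CF_t = 18.000000, DF = 0.970403, PV = 17.467249
  t = 1.0000: CF_t = 18.000000, DF = 0.941681, PV = 16.950266
  t = 1.5000: CF_t = 18.000000, DF = 0.913810, PV = 16.448584
  t = 2.0000: CF_t = 1018.000000, DF = 0.886764, PV = 902.725673
Price P = sum_t PV_t = 953.591771
Convexity numerator sum_t t*(t + 1/m) * CF_t / (1+y/m)^(m*t + 2):
  t = 0.5000: term = 8.224292
  t = 1.0000: term = 23.942626
  t = 1.5000: term = 46.467978
  t = 2.0000: term = 4250.400027
Convexity = (1/P) * sum = 4329.034923 / 953.591771 = 4.539715

Answer: Convexity = 4.5397


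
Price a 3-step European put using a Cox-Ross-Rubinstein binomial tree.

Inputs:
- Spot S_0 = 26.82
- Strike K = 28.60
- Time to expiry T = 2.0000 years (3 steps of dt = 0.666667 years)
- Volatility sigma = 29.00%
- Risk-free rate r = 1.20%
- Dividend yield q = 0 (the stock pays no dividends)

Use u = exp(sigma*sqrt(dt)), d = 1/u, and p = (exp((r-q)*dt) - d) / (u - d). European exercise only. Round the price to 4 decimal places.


dt = T/N = 0.666667
u = exp(sigma*sqrt(dt)) = 1.267167; d = 1/u = 0.789162
p = (exp((r-q)*dt) - d) / (u - d) = 0.457882
Discount per step: exp(-r*dt) = 0.992032
Stock lattice S(k, i) with i counting down-moves:
  k=0: S(0,0) = 26.8200
  k=1: S(1,0) = 33.9854; S(1,1) = 21.1653
  k=2: S(2,0) = 43.0652; S(2,1) = 26.8200; S(2,2) = 16.7029
  k=3: S(3,0) = 54.5709; S(3,1) = 33.9854; S(3,2) = 21.1653; S(3,3) = 13.1813
Terminal payoffs V(N, i) = max(K - S_T, 0):
  V(3,0) = 0.000000; V(3,1) = 0.000000; V(3,2) = 7.434683; V(3,3) = 15.418744
Backward induction: V(k, i) = exp(-r*dt) * [p * V(k+1, i) + (1-p) * V(k+1, i+1)].
  V(2,0) = exp(-r*dt) * [p*0.000000 + (1-p)*0.000000] = 0.000000
  V(2,1) = exp(-r*dt) * [p*0.000000 + (1-p)*7.434683] = 3.998357
  V(2,2) = exp(-r*dt) * [p*7.434683 + (1-p)*15.418744] = 11.669254
  V(1,0) = exp(-r*dt) * [p*0.000000 + (1-p)*3.998357] = 2.150309
  V(1,1) = exp(-r*dt) * [p*3.998357 + (1-p)*11.669254] = 8.091891
  V(0,0) = exp(-r*dt) * [p*2.150309 + (1-p)*8.091891] = 5.328546

Answer: Price = V(0,0) = 5.3285


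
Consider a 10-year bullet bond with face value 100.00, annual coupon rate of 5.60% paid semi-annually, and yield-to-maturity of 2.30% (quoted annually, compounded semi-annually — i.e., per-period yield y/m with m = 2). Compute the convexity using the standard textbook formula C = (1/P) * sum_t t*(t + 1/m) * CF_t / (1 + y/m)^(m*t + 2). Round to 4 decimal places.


Coupon per period c = face * coupon_rate / m = 2.800000
Periods per year m = 2; per-period yield y/m = 0.011500
Number of cashflows N = 20
Cashflows (t years, CF_t, discount factor 1/(1+y/m)^(m*t), PV):
  t = 0.5000: CF_t = 2.800000, DF = 0.988631, PV = 2.768166
  t = 1.0000: CF_t = 2.800000, DF = 0.977391, PV = 2.736694
  t = 1.5000: CF_t = 2.800000, DF = 0.966279, PV = 2.705580
  t = 2.0000: CF_t = 2.800000, DF = 0.955293, PV = 2.674820
  t = 2.5000: CF_t = 2.800000, DF = 0.944432, PV = 2.644409
  t = 3.0000: CF_t = 2.800000, DF = 0.933694, PV = 2.614344
  t = 3.5000: CF_t = 2.800000, DF = 0.923079, PV = 2.584621
  t = 4.0000: CF_t = 2.800000, DF = 0.912584, PV = 2.555236
  t = 4.5000: CF_t = 2.800000, DF = 0.902209, PV = 2.526184
  t = 5.0000: CF_t = 2.800000, DF = 0.891951, PV = 2.497464
  t = 5.5000: CF_t = 2.800000, DF = 0.881810, PV = 2.469069
  t = 6.0000: CF_t = 2.800000, DF = 0.871785, PV = 2.440998
  t = 6.5000: CF_t = 2.800000, DF = 0.861873, PV = 2.413245
  t = 7.0000: CF_t = 2.800000, DF = 0.852075, PV = 2.385809
  t = 7.5000: CF_t = 2.800000, DF = 0.842387, PV = 2.358684
  t = 8.0000: CF_t = 2.800000, DF = 0.832810, PV = 2.331867
  t = 8.5000: CF_t = 2.800000, DF = 0.823341, PV = 2.305356
  t = 9.0000: CF_t = 2.800000, DF = 0.813981, PV = 2.279146
  t = 9.5000: CF_t = 2.800000, DF = 0.804726, PV = 2.253233
  t = 10.0000: CF_t = 102.800000, DF = 0.795577, PV = 81.785323
Price P = sum_t PV_t = 129.330246
Convexity numerator sum_t t*(t + 1/m) * CF_t / (1+y/m)^(m*t + 2):
  t = 0.5000: term = 1.352790
  t = 1.0000: term = 4.012229
  t = 1.5000: term = 7.933226
  t = 2.0000: term = 13.071719
  t = 2.5000: term = 19.384655
  t = 3.0000: term = 26.829973
  t = 3.5000: term = 35.366581
  t = 4.0000: term = 44.954344
  t = 4.5000: term = 55.554058
  t = 5.0000: term = 67.127439
  t = 5.5000: term = 79.637100
  t = 6.0000: term = 93.046538
  t = 6.5000: term = 107.320113
  t = 7.0000: term = 122.423035
  t = 7.5000: term = 138.321344
  t = 8.0000: term = 154.981898
  t = 8.5000: term = 172.372354
  t = 9.0000: term = 190.461151
  t = 9.5000: term = 209.217500
  t = 10.0000: term = 8393.302920
Convexity = (1/P) * sum = 9936.670969 / 129.330246 = 76.831764

Answer: Convexity = 76.8318


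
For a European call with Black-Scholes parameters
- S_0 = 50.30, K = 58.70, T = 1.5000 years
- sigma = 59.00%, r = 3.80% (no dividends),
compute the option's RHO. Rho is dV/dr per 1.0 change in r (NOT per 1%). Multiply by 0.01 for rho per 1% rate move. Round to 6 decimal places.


Answer: Rho = 25.774704

Derivation:
d1 = 0.2264606551; d2 = -0.4961388190
phi(d1) = 0.3888425600; exp(-qT) = 1.0000000000; exp(-rT) = 0.9445940694
N(d2) = 0.3098982363
Rho = K*T*exp(-rT)*N(d2) = 58.7000 * 1.5000 * 0.9445940694 * 0.3098982363 = 25.774704


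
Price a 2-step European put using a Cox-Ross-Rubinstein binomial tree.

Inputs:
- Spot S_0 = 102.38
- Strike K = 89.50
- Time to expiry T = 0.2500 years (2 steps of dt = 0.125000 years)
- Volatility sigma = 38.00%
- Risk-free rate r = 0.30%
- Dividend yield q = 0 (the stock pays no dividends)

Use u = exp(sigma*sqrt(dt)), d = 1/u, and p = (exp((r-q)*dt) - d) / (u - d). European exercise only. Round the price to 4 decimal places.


Answer: Price = V(0,0) = 3.1816

Derivation:
dt = T/N = 0.125000
u = exp(sigma*sqrt(dt)) = 1.143793; d = 1/u = 0.874284
p = (exp((r-q)*dt) - d) / (u - d) = 0.467855
Discount per step: exp(-r*dt) = 0.999625
Stock lattice S(k, i) with i counting down-moves:
  k=0: S(0,0) = 102.3800
  k=1: S(1,0) = 117.1016; S(1,1) = 89.5092
  k=2: S(2,0) = 133.9400; S(2,1) = 102.3800; S(2,2) = 78.2564
Terminal payoffs V(N, i) = max(K - S_T, 0):
  V(2,0) = 0.000000; V(2,1) = 0.000000; V(2,2) = 11.243585
Backward induction: V(k, i) = exp(-r*dt) * [p * V(k+1, i) + (1-p) * V(k+1, i+1)].
  V(1,0) = exp(-r*dt) * [p*0.000000 + (1-p)*0.000000] = 0.000000
  V(1,1) = exp(-r*dt) * [p*0.000000 + (1-p)*11.243585] = 5.980980
  V(0,0) = exp(-r*dt) * [p*0.000000 + (1-p)*5.980980] = 3.181558


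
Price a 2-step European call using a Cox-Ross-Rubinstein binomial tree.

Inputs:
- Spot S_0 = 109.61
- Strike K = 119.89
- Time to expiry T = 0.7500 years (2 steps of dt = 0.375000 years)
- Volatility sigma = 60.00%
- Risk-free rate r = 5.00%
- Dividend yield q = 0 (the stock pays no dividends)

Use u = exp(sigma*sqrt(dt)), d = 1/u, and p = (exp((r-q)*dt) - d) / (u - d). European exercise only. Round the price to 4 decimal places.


Answer: Price = V(0,0) = 19.7461

Derivation:
dt = T/N = 0.375000
u = exp(sigma*sqrt(dt)) = 1.444009; d = 1/u = 0.692516
p = (exp((r-q)*dt) - d) / (u - d) = 0.434349
Discount per step: exp(-r*dt) = 0.981425
Stock lattice S(k, i) with i counting down-moves:
  k=0: S(0,0) = 109.6100
  k=1: S(1,0) = 158.2779; S(1,1) = 75.9067
  k=2: S(2,0) = 228.5547; S(2,1) = 109.6100; S(2,2) = 52.5666
Terminal payoffs V(N, i) = max(S_T - K, 0):
  V(2,0) = 108.664692; V(2,1) = 0.000000; V(2,2) = 0.000000
Backward induction: V(k, i) = exp(-r*dt) * [p * V(k+1, i) + (1-p) * V(k+1, i+1)].
  V(1,0) = exp(-r*dt) * [p*108.664692 + (1-p)*0.000000] = 46.321725
  V(1,1) = exp(-r*dt) * [p*0.000000 + (1-p)*0.000000] = 0.000000
  V(0,0) = exp(-r*dt) * [p*46.321725 + (1-p)*0.000000] = 19.746084


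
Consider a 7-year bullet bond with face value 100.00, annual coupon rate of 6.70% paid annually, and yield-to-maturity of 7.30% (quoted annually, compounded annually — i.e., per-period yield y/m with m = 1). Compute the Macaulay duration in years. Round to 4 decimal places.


Answer: Macaulay duration = 5.7889 years

Derivation:
Coupon per period c = face * coupon_rate / m = 6.700000
Periods per year m = 1; per-period yield y/m = 0.073000
Number of cashflows N = 7
Cashflows (t years, CF_t, discount factor 1/(1+y/m)^(m*t), PV):
  t = 1.0000: CF_t = 6.700000, DF = 0.931966, PV = 6.244175
  t = 2.0000: CF_t = 6.700000, DF = 0.868561, PV = 5.819362
  t = 3.0000: CF_t = 6.700000, DF = 0.809470, PV = 5.423450
  t = 4.0000: CF_t = 6.700000, DF = 0.754399, PV = 5.054473
  t = 5.0000: CF_t = 6.700000, DF = 0.703075, PV = 4.710600
  t = 6.0000: CF_t = 6.700000, DF = 0.655242, PV = 4.390121
  t = 7.0000: CF_t = 106.700000, DF = 0.610663, PV = 65.157793
Price P = sum_t PV_t = 96.799974
Macaulay numerator sum_t t * PV_t:
  t * PV_t at t = 1.0000: 6.244175
  t * PV_t at t = 2.0000: 11.638724
  t * PV_t at t = 3.0000: 16.270350
  t * PV_t at t = 4.0000: 20.217894
  t * PV_t at t = 5.0000: 23.552998
  t * PV_t at t = 6.0000: 26.340725
  t * PV_t at t = 7.0000: 456.104551
Macaulay duration D = (sum_t t * PV_t) / P = 560.369416 / 96.799974 = 5.788942


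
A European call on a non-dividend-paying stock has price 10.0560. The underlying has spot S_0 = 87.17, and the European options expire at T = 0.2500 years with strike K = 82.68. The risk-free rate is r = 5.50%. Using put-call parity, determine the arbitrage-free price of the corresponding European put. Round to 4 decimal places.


Answer: Put price = 4.4369

Derivation:
Put-call parity: C - P = S_0 * exp(-qT) - K * exp(-rT).
S_0 * exp(-qT) = 87.1700 * 1.00000000 = 87.17000000
K * exp(-rT) = 82.6800 * 0.98634410 = 81.55093014
P = C - S*exp(-qT) + K*exp(-rT)
P = 10.0560 - 87.17000000 + 81.55093014 = 4.4369


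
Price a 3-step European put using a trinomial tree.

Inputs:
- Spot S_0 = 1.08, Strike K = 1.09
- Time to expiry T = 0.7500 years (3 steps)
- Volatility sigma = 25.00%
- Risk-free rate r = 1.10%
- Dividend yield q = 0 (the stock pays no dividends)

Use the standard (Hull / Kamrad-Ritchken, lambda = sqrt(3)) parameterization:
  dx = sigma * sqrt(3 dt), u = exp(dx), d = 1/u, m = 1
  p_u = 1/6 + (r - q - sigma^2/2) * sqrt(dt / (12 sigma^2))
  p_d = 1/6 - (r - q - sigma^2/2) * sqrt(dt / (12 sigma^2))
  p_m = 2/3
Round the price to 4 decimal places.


dt = T/N = 0.250000; dx = sigma*sqrt(3*dt) = 0.216506
u = exp(dx) = 1.241731; d = 1/u = 0.805327
p_u = 0.154975, p_m = 0.666667, p_d = 0.178358
Discount per step: exp(-r*dt) = 0.997254
Stock lattice S(k, j) with j the centered position index:
  k=0: S(0,+0) = 1.0800
  k=1: S(1,-1) = 0.8698; S(1,+0) = 1.0800; S(1,+1) = 1.3411
  k=2: S(2,-2) = 0.7004; S(2,-1) = 0.8698; S(2,+0) = 1.0800; S(2,+1) = 1.3411; S(2,+2) = 1.6652
  k=3: S(3,-3) = 0.5641; S(3,-2) = 0.7004; S(3,-1) = 0.8698; S(3,+0) = 1.0800; S(3,+1) = 1.3411; S(3,+2) = 1.6652; S(3,+3) = 2.0678
Terminal payoffs V(N, j) = max(K - S_T, 0):
  V(3,-3) = 0.525919; V(3,-2) = 0.389564; V(3,-1) = 0.220246; V(3,+0) = 0.010000; V(3,+1) = 0.000000; V(3,+2) = 0.000000; V(3,+3) = 0.000000
Backward induction: V(k, j) = exp(-r*dt) * [p_u * V(k+1, j+1) + p_m * V(k+1, j) + p_d * V(k+1, j-1)]
  V(2,-2) = exp(-r*dt) * [p_u*0.220246 + p_m*0.389564 + p_d*0.525919] = 0.386579
  V(2,-1) = exp(-r*dt) * [p_u*0.010000 + p_m*0.220246 + p_d*0.389564] = 0.217264
  V(2,+0) = exp(-r*dt) * [p_u*0.000000 + p_m*0.010000 + p_d*0.220246] = 0.045823
  V(2,+1) = exp(-r*dt) * [p_u*0.000000 + p_m*0.000000 + p_d*0.010000] = 0.001779
  V(2,+2) = exp(-r*dt) * [p_u*0.000000 + p_m*0.000000 + p_d*0.000000] = 0.000000
  V(1,-1) = exp(-r*dt) * [p_u*0.045823 + p_m*0.217264 + p_d*0.386579] = 0.220287
  V(1,+0) = exp(-r*dt) * [p_u*0.001779 + p_m*0.045823 + p_d*0.217264] = 0.069384
  V(1,+1) = exp(-r*dt) * [p_u*0.000000 + p_m*0.001779 + p_d*0.045823] = 0.009333
  V(0,+0) = exp(-r*dt) * [p_u*0.009333 + p_m*0.069384 + p_d*0.220287] = 0.086754

Answer: Price = V(0,0) = 0.0868


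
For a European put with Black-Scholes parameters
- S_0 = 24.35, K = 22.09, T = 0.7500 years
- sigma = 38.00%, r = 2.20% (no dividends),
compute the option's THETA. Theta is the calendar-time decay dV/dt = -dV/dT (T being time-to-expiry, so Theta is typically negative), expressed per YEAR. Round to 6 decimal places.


Answer: Theta = -1.666121

Derivation:
d1 = 0.5106718803; d2 = 0.1815822268
phi(d1) = 0.3501717895; exp(-qT) = 1.0000000000; exp(-rT) = 0.9836353794
Theta = -S*exp(-qT)*phi(d1)*sigma/(2*sqrt(T)) + r*K*exp(-rT)*N(-d2) - q*S*exp(-qT)*N(-d1)
N(-d1) = 0.3047904170; N(-d2) = 0.4279552989; sqrt(T) = 0.8660254038
Term 1 = -24.3500 * 1.0000000000 * 0.3501717895 * 0.3800 / (2 * 0.8660254038) = -1.8706954519
Term 2 = 0.0220 * 22.0900 * 0.9836353794 * 0.4279552989 = 0.2045742397
Term 3 = 0 (no dividend yield, q = 0)
Theta = -1.8706954519 + (0.2045742397) + (0.0000000000) = -1.666121


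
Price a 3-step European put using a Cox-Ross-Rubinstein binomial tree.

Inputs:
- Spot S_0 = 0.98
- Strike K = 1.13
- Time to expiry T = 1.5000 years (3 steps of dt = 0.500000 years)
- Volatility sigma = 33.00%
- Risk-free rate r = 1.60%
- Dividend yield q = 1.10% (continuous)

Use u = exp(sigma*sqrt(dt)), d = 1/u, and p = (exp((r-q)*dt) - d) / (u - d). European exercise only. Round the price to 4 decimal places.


Answer: Price = V(0,0) = 0.2477

Derivation:
dt = T/N = 0.500000
u = exp(sigma*sqrt(dt)) = 1.262817; d = 1/u = 0.791880
p = (exp((r-q)*dt) - d) / (u - d) = 0.447242
Discount per step: exp(-r*dt) = 0.992032
Stock lattice S(k, i) with i counting down-moves:
  k=0: S(0,0) = 0.9800
  k=1: S(1,0) = 1.2376; S(1,1) = 0.7760
  k=2: S(2,0) = 1.5628; S(2,1) = 0.9800; S(2,2) = 0.6145
  k=3: S(3,0) = 1.9735; S(3,1) = 1.2376; S(3,2) = 0.7760; S(3,3) = 0.4866
Terminal payoffs V(N, i) = max(K - S_T, 0):
  V(3,0) = 0.000000; V(3,1) = 0.000000; V(3,2) = 0.353957; V(3,3) = 0.643364
Backward induction: V(k, i) = exp(-r*dt) * [p * V(k+1, i) + (1-p) * V(k+1, i+1)].
  V(2,0) = exp(-r*dt) * [p*0.000000 + (1-p)*0.000000] = 0.000000
  V(2,1) = exp(-r*dt) * [p*0.000000 + (1-p)*0.353957] = 0.194094
  V(2,2) = exp(-r*dt) * [p*0.353957 + (1-p)*0.643364] = 0.509834
  V(1,0) = exp(-r*dt) * [p*0.000000 + (1-p)*0.194094] = 0.106432
  V(1,1) = exp(-r*dt) * [p*0.194094 + (1-p)*0.509834] = 0.365684
  V(0,0) = exp(-r*dt) * [p*0.106432 + (1-p)*0.365684] = 0.247746


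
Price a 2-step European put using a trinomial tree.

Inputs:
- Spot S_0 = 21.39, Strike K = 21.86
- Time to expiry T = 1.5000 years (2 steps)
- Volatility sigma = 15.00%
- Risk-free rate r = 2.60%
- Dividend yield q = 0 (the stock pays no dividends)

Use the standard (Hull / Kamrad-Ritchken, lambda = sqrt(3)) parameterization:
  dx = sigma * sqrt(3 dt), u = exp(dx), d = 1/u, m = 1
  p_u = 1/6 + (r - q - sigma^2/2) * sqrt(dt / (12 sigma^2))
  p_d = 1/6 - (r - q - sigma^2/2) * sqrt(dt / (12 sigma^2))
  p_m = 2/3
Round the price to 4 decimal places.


dt = T/N = 0.750000; dx = sigma*sqrt(3*dt) = 0.225000
u = exp(dx) = 1.252323; d = 1/u = 0.798516
p_u = 0.191250, p_m = 0.666667, p_d = 0.142083
Discount per step: exp(-r*dt) = 0.980689
Stock lattice S(k, j) with j the centered position index:
  k=0: S(0,+0) = 21.3900
  k=1: S(1,-1) = 17.0803; S(1,+0) = 21.3900; S(1,+1) = 26.7872
  k=2: S(2,-2) = 13.6389; S(2,-1) = 17.0803; S(2,+0) = 21.3900; S(2,+1) = 26.7872; S(2,+2) = 33.5462
Terminal payoffs V(N, j) = max(K - S_T, 0):
  V(2,-2) = 8.221134; V(2,-1) = 4.779738; V(2,+0) = 0.470000; V(2,+1) = 0.000000; V(2,+2) = 0.000000
Backward induction: V(k, j) = exp(-r*dt) * [p_u * V(k+1, j+1) + p_m * V(k+1, j) + p_d * V(k+1, j-1)]
  V(1,-1) = exp(-r*dt) * [p_u*0.470000 + p_m*4.779738 + p_d*8.221134] = 4.358638
  V(1,+0) = exp(-r*dt) * [p_u*0.000000 + p_m*0.470000 + p_d*4.779738] = 0.973289
  V(1,+1) = exp(-r*dt) * [p_u*0.000000 + p_m*0.000000 + p_d*0.470000] = 0.065490
  V(0,+0) = exp(-r*dt) * [p_u*0.065490 + p_m*0.973289 + p_d*4.358638] = 1.255943

Answer: Price = V(0,0) = 1.2559


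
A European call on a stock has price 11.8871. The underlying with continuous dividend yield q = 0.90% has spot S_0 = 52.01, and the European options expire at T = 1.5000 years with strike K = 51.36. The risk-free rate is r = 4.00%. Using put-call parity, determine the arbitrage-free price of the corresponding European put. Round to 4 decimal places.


Put-call parity: C - P = S_0 * exp(-qT) - K * exp(-rT).
S_0 * exp(-qT) = 52.0100 * 0.98659072 = 51.31258316
K * exp(-rT) = 51.3600 * 0.94176453 = 48.36902644
P = C - S*exp(-qT) + K*exp(-rT)
P = 11.8871 - 51.31258316 + 48.36902644 = 8.9435

Answer: Put price = 8.9435


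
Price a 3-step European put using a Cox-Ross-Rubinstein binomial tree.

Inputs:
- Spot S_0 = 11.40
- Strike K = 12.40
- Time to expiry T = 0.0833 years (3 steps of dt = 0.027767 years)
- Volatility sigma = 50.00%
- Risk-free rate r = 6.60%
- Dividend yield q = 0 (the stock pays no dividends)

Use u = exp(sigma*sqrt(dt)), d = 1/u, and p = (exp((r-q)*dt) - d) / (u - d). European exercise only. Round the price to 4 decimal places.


Answer: Price = V(0,0) = 1.1941

Derivation:
dt = T/N = 0.027767
u = exp(sigma*sqrt(dt)) = 1.086886; d = 1/u = 0.920060
p = (exp((r-q)*dt) - d) / (u - d) = 0.490178
Discount per step: exp(-r*dt) = 0.998169
Stock lattice S(k, i) with i counting down-moves:
  k=0: S(0,0) = 11.4000
  k=1: S(1,0) = 12.3905; S(1,1) = 10.4887
  k=2: S(2,0) = 13.4671; S(2,1) = 11.4000; S(2,2) = 9.6502
  k=3: S(3,0) = 14.6372; S(3,1) = 12.3905; S(3,2) = 10.4887; S(3,3) = 8.8788
Terminal payoffs V(N, i) = max(K - S_T, 0):
  V(3,0) = 0.000000; V(3,1) = 0.009500; V(3,2) = 1.911319; V(3,3) = 3.521227
Backward induction: V(k, i) = exp(-r*dt) * [p * V(k+1, i) + (1-p) * V(k+1, i+1)].
  V(2,0) = exp(-r*dt) * [p*0.000000 + (1-p)*0.009500] = 0.004835
  V(2,1) = exp(-r*dt) * [p*0.009500 + (1-p)*1.911319] = 0.977297
  V(2,2) = exp(-r*dt) * [p*1.911319 + (1-p)*3.521227] = 2.727083
  V(1,0) = exp(-r*dt) * [p*0.004835 + (1-p)*0.977297] = 0.499700
  V(1,1) = exp(-r*dt) * [p*0.977297 + (1-p)*2.727083] = 1.865954
  V(0,0) = exp(-r*dt) * [p*0.499700 + (1-p)*1.865954] = 1.194056


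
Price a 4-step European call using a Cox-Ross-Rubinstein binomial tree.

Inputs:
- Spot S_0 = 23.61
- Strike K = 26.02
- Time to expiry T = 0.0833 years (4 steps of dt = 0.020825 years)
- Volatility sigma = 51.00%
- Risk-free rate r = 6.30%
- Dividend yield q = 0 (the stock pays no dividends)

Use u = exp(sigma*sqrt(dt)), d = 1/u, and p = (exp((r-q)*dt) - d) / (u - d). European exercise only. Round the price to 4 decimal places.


dt = T/N = 0.020825
u = exp(sigma*sqrt(dt)) = 1.076373; d = 1/u = 0.929046
p = (exp((r-q)*dt) - d) / (u - d) = 0.490520
Discount per step: exp(-r*dt) = 0.998689
Stock lattice S(k, i) with i counting down-moves:
  k=0: S(0,0) = 23.6100
  k=1: S(1,0) = 25.4132; S(1,1) = 21.9348
  k=2: S(2,0) = 27.3541; S(2,1) = 23.6100; S(2,2) = 20.3784
  k=3: S(3,0) = 29.4432; S(3,1) = 25.4132; S(3,2) = 21.9348; S(3,3) = 18.9325
  k=4: S(4,0) = 31.6919; S(4,1) = 27.3541; S(4,2) = 23.6100; S(4,3) = 20.3784; S(4,4) = 17.5891
Terminal payoffs V(N, i) = max(S_T - K, 0):
  V(4,0) = 5.671867; V(4,1) = 1.334067; V(4,2) = 0.000000; V(4,3) = 0.000000; V(4,4) = 0.000000
Backward induction: V(k, i) = exp(-r*dt) * [p * V(k+1, i) + (1-p) * V(k+1, i+1)].
  V(3,0) = exp(-r*dt) * [p*5.671867 + (1-p)*1.334067] = 3.457306
  V(3,1) = exp(-r*dt) * [p*1.334067 + (1-p)*0.000000] = 0.653529
  V(3,2) = exp(-r*dt) * [p*0.000000 + (1-p)*0.000000] = 0.000000
  V(3,3) = exp(-r*dt) * [p*0.000000 + (1-p)*0.000000] = 0.000000
  V(2,0) = exp(-r*dt) * [p*3.457306 + (1-p)*0.653529] = 2.026177
  V(2,1) = exp(-r*dt) * [p*0.653529 + (1-p)*0.000000] = 0.320148
  V(2,2) = exp(-r*dt) * [p*0.000000 + (1-p)*0.000000] = 0.000000
  V(1,0) = exp(-r*dt) * [p*2.026177 + (1-p)*0.320148] = 1.155473
  V(1,1) = exp(-r*dt) * [p*0.320148 + (1-p)*0.000000] = 0.156833
  V(0,0) = exp(-r*dt) * [p*1.155473 + (1-p)*0.156833] = 0.645838

Answer: Price = V(0,0) = 0.6458


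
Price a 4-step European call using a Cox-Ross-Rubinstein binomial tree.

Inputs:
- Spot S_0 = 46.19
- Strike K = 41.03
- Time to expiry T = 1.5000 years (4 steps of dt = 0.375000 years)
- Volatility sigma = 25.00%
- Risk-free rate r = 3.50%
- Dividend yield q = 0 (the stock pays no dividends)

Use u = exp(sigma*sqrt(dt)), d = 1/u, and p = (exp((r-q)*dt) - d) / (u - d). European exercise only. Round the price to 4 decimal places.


dt = T/N = 0.375000
u = exp(sigma*sqrt(dt)) = 1.165433; d = 1/u = 0.858050
p = (exp((r-q)*dt) - d) / (u - d) = 0.504782
Discount per step: exp(-r*dt) = 0.986961
Stock lattice S(k, i) with i counting down-moves:
  k=0: S(0,0) = 46.1900
  k=1: S(1,0) = 53.8314; S(1,1) = 39.6333
  k=2: S(2,0) = 62.7369; S(2,1) = 46.1900; S(2,2) = 34.0074
  k=3: S(3,0) = 73.1157; S(3,1) = 53.8314; S(3,2) = 39.6333; S(3,3) = 29.1800
  k=4: S(4,0) = 85.2114; S(4,1) = 62.7369; S(4,2) = 46.1900; S(4,3) = 34.0074; S(4,4) = 25.0379
Terminal payoffs V(N, i) = max(S_T - K, 0):
  V(4,0) = 44.181445; V(4,1) = 21.706884; V(4,2) = 5.160000; V(4,3) = 0.000000; V(4,4) = 0.000000
Backward induction: V(k, i) = exp(-r*dt) * [p * V(k+1, i) + (1-p) * V(k+1, i+1)].
  V(3,0) = exp(-r*dt) * [p*44.181445 + (1-p)*21.706884] = 32.620666
  V(3,1) = exp(-r*dt) * [p*21.706884 + (1-p)*5.160000] = 13.336373
  V(3,2) = exp(-r*dt) * [p*5.160000 + (1-p)*0.000000] = 2.570711
  V(3,3) = exp(-r*dt) * [p*0.000000 + (1-p)*0.000000] = 0.000000
  V(2,0) = exp(-r*dt) * [p*32.620666 + (1-p)*13.336373] = 22.769909
  V(2,1) = exp(-r*dt) * [p*13.336373 + (1-p)*2.570711] = 7.900642
  V(2,2) = exp(-r*dt) * [p*2.570711 + (1-p)*0.000000] = 1.280728
  V(1,0) = exp(-r*dt) * [p*22.769909 + (1-p)*7.900642] = 15.205490
  V(1,1) = exp(-r*dt) * [p*7.900642 + (1-p)*1.280728] = 4.562068
  V(0,0) = exp(-r*dt) * [p*15.205490 + (1-p)*4.562068] = 9.805134

Answer: Price = V(0,0) = 9.8051
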